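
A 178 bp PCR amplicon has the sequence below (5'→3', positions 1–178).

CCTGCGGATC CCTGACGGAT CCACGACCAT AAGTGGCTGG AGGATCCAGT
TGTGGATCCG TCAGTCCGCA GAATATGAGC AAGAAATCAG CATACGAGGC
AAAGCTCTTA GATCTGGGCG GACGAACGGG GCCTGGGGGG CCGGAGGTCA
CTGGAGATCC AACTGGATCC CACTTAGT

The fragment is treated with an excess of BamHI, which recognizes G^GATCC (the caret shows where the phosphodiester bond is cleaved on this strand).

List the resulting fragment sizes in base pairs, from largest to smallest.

BamHI sites (GGATCC) start at positions 6, 17, 42, 54, 165.
BamHI cuts after the first base of each site, so after positions 6, 17, 42, 54, 165.
Linear molecule, 5 cuts → 6 fragments:
  1–6 → 6 bp
  7–17 → 11 bp
  18–42 → 25 bp
  43–54 → 12 bp
  55–165 → 111 bp
  166–178 → 13 bp
Sorted largest to smallest: 111, 25, 13, 12, 11, 6 bp.

111, 25, 13, 12, 11, 6 bp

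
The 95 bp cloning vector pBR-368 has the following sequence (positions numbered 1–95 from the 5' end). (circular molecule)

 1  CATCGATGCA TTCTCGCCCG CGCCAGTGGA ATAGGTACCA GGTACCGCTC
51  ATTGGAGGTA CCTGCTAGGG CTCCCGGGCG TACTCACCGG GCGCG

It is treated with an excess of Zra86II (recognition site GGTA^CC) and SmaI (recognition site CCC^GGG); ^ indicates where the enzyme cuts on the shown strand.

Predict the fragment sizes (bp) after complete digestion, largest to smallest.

Zra86II sites (GGTACC) start at positions 34, 41, 57.
Zra86II cuts after base 4 of each site, so after positions 37, 44, 60.
The SmaI site (CCCGGG) starts at position 73.
SmaI cuts after base 3 of each site, so after position 75.
Combined cut positions: 37, 44, 60, 75.
Circular molecule, 4 cuts → 4 fragments:
  38–44 → 7 bp
  45–60 → 16 bp
  61–75 → 15 bp
  76–95 then 1–37 → 20 + 37 = 57 bp
Sorted largest to smallest: 57, 16, 15, 7 bp.

57, 16, 15, 7 bp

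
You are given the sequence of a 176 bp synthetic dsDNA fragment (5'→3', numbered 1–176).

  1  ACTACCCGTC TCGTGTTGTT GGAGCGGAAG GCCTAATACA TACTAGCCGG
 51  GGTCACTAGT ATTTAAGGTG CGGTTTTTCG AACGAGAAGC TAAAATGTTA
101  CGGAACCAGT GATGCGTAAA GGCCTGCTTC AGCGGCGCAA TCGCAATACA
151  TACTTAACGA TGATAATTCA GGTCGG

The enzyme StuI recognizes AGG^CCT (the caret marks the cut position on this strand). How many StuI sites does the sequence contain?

2

AGGCCT occurs starting at positions 29, 120.
StuI cuts at 2 sites.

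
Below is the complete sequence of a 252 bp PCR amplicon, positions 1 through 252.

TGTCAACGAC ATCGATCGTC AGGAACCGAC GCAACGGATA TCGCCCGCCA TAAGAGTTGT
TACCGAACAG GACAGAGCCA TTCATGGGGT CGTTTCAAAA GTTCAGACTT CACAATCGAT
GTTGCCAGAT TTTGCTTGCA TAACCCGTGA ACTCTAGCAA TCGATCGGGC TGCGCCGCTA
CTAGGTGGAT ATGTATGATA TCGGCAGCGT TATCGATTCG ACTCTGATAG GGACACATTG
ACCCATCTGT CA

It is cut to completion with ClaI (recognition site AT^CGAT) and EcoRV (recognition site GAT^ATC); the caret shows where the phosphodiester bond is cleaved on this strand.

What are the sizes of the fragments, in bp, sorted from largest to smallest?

ClaI sites (ATCGAT) start at positions 11, 115, 160, 212.
ClaI cuts after base 2 of each site, so after positions 12, 116, 161, 213.
EcoRV sites (GATATC) start at positions 37, 197.
EcoRV cuts after base 3 of each site, so after positions 39, 199.
Combined cut positions: 12, 39, 116, 161, 199, 213.
Linear molecule, 6 cuts → 7 fragments:
  1–12 → 12 bp
  13–39 → 27 bp
  40–116 → 77 bp
  117–161 → 45 bp
  162–199 → 38 bp
  200–213 → 14 bp
  214–252 → 39 bp
Sorted largest to smallest: 77, 45, 39, 38, 27, 14, 12 bp.

77, 45, 39, 38, 27, 14, 12 bp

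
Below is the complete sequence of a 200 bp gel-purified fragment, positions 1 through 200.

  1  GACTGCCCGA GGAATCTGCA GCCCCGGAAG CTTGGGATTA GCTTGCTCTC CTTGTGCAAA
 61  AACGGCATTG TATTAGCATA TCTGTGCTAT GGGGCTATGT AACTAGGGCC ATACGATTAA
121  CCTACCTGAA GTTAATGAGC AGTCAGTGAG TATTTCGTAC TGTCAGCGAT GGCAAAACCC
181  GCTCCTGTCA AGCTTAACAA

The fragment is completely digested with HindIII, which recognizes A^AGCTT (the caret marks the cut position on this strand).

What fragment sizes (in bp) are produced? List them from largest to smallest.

162, 28, 10 bp

HindIII sites (AAGCTT) start at positions 28, 190.
HindIII cuts after the first base of each site, so after positions 28, 190.
Linear molecule, 2 cuts → 3 fragments:
  1–28 → 28 bp
  29–190 → 162 bp
  191–200 → 10 bp
Sorted largest to smallest: 162, 28, 10 bp.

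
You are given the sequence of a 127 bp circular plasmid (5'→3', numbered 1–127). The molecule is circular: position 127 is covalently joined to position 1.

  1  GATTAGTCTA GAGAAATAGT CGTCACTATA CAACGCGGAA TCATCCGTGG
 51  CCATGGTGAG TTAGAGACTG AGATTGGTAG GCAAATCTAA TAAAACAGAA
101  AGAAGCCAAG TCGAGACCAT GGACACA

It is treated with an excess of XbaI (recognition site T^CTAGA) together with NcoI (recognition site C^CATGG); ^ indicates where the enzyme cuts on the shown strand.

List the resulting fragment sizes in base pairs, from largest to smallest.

The XbaI site (TCTAGA) starts at position 7.
XbaI cuts after the first base of each site, so after position 7.
NcoI sites (CCATGG) start at positions 51, 117.
NcoI cuts after the first base of each site, so after positions 51, 117.
Combined cut positions: 7, 51, 117.
Circular molecule, 3 cuts → 3 fragments:
  8–51 → 44 bp
  52–117 → 66 bp
  118–127 then 1–7 → 10 + 7 = 17 bp
Sorted largest to smallest: 66, 44, 17 bp.

66, 44, 17 bp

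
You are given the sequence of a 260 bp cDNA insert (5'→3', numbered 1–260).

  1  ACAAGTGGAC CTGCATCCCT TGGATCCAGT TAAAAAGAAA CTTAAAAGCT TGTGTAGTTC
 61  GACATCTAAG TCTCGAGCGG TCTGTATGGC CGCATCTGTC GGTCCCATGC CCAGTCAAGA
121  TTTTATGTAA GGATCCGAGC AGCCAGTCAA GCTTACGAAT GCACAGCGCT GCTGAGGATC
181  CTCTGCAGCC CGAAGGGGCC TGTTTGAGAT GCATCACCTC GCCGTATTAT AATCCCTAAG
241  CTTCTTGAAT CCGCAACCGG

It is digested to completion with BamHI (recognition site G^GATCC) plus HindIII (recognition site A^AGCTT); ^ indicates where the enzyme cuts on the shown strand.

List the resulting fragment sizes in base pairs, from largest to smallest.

85, 62, 27, 24, 22, 22, 18 bp

BamHI sites (GGATCC) start at positions 22, 131, 176.
BamHI cuts after the first base of each site, so after positions 22, 131, 176.
HindIII sites (AAGCTT) start at positions 46, 149, 238.
HindIII cuts after the first base of each site, so after positions 46, 149, 238.
Combined cut positions: 22, 46, 131, 149, 176, 238.
Linear molecule, 6 cuts → 7 fragments:
  1–22 → 22 bp
  23–46 → 24 bp
  47–131 → 85 bp
  132–149 → 18 bp
  150–176 → 27 bp
  177–238 → 62 bp
  239–260 → 22 bp
Sorted largest to smallest: 85, 62, 27, 24, 22, 22, 18 bp.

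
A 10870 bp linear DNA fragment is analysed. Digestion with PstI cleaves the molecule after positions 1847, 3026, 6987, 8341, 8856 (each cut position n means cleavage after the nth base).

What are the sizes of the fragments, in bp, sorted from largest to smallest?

Linear molecule, 5 cuts → 6 fragments:
  1847 − 0 = 1847 bp
  3026 − 1847 = 1179 bp
  6987 − 3026 = 3961 bp
  8341 − 6987 = 1354 bp
  8856 − 8341 = 515 bp
  10870 − 8856 = 2014 bp
Sorted largest to smallest: 3961, 2014, 1847, 1354, 1179, 515 bp.

3961, 2014, 1847, 1354, 1179, 515 bp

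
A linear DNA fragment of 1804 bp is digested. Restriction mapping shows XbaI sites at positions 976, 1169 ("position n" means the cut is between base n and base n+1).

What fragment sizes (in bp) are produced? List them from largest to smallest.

976, 635, 193 bp

Linear molecule, 2 cuts → 3 fragments:
  976 − 0 = 976 bp
  1169 − 976 = 193 bp
  1804 − 1169 = 635 bp
Sorted largest to smallest: 976, 635, 193 bp.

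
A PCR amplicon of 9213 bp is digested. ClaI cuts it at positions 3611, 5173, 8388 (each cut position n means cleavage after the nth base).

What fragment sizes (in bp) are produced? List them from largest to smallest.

Linear molecule, 3 cuts → 4 fragments:
  3611 − 0 = 3611 bp
  5173 − 3611 = 1562 bp
  8388 − 5173 = 3215 bp
  9213 − 8388 = 825 bp
Sorted largest to smallest: 3611, 3215, 1562, 825 bp.

3611, 3215, 1562, 825 bp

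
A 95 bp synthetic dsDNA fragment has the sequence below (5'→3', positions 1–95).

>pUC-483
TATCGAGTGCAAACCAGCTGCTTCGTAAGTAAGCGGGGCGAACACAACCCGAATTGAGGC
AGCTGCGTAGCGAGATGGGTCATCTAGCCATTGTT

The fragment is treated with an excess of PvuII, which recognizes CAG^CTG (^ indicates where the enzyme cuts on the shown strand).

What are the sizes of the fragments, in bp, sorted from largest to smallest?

45, 33, 17 bp

PvuII sites (CAGCTG) start at positions 15, 60.
PvuII cuts after base 3 of each site, so after positions 17, 62.
Linear molecule, 2 cuts → 3 fragments:
  1–17 → 17 bp
  18–62 → 45 bp
  63–95 → 33 bp
Sorted largest to smallest: 45, 33, 17 bp.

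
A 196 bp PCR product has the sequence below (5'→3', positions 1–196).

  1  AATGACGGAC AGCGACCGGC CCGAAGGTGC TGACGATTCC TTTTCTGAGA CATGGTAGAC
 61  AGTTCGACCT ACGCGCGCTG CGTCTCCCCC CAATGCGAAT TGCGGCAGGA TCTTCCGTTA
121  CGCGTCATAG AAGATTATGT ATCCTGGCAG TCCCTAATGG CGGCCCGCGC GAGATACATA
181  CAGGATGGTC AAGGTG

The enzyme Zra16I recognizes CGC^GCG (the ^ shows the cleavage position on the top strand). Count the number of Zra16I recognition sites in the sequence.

CGCGCG occurs starting at positions 72, 166.
Zra16I cuts at 2 sites.

2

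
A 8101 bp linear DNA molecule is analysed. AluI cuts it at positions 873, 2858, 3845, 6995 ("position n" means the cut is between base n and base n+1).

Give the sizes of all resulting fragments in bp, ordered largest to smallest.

Linear molecule, 4 cuts → 5 fragments:
  873 − 0 = 873 bp
  2858 − 873 = 1985 bp
  3845 − 2858 = 987 bp
  6995 − 3845 = 3150 bp
  8101 − 6995 = 1106 bp
Sorted largest to smallest: 3150, 1985, 1106, 987, 873 bp.

3150, 1985, 1106, 987, 873 bp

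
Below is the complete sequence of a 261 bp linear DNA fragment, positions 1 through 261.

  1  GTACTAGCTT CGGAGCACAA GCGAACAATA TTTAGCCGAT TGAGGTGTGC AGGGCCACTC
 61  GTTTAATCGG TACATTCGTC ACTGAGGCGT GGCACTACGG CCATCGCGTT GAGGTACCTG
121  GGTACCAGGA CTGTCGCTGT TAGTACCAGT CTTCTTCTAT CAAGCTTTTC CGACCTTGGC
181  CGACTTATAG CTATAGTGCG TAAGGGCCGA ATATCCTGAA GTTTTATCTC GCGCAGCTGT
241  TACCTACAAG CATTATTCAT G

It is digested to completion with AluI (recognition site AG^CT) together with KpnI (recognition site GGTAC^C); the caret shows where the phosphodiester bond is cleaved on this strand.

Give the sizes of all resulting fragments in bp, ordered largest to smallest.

AluI sites (AGCT) start at positions 6, 163, 189, 235.
AluI cuts after base 2 of each site, so after positions 7, 164, 190, 236.
KpnI sites (GGTACC) start at positions 113, 121.
KpnI cuts after base 5 of each site (before the last base), so after positions 117, 125.
Combined cut positions: 7, 117, 125, 164, 190, 236.
Linear molecule, 6 cuts → 7 fragments:
  1–7 → 7 bp
  8–117 → 110 bp
  118–125 → 8 bp
  126–164 → 39 bp
  165–190 → 26 bp
  191–236 → 46 bp
  237–261 → 25 bp
Sorted largest to smallest: 110, 46, 39, 26, 25, 8, 7 bp.

110, 46, 39, 26, 25, 8, 7 bp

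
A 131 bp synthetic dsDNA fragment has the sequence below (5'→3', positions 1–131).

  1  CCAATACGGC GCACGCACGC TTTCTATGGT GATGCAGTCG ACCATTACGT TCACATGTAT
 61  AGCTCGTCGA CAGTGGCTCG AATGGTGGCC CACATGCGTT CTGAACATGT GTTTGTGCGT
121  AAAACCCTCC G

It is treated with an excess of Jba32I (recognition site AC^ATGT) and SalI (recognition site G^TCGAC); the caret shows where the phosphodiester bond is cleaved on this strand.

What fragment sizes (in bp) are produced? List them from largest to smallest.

40, 37, 25, 17, 12 bp

Jba32I sites (ACATGT) start at positions 53, 105.
Jba32I cuts after base 2 of each site, so after positions 54, 106.
SalI sites (GTCGAC) start at positions 37, 66.
SalI cuts after the first base of each site, so after positions 37, 66.
Combined cut positions: 37, 54, 66, 106.
Linear molecule, 4 cuts → 5 fragments:
  1–37 → 37 bp
  38–54 → 17 bp
  55–66 → 12 bp
  67–106 → 40 bp
  107–131 → 25 bp
Sorted largest to smallest: 40, 37, 25, 17, 12 bp.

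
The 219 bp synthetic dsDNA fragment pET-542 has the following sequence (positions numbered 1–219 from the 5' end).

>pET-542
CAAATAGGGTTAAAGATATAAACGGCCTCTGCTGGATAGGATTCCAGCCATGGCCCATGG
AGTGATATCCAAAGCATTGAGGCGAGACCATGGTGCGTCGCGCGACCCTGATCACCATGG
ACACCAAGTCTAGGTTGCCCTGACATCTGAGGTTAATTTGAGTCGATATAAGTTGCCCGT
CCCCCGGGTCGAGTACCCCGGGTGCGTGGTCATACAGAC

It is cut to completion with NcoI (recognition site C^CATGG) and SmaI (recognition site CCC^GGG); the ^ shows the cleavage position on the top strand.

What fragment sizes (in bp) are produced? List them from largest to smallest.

NcoI sites (CCATGG) start at positions 48, 55, 88, 115.
NcoI cuts after the first base of each site, so after positions 48, 55, 88, 115.
SmaI sites (CCCGGG) start at positions 183, 197.
SmaI cuts after base 3 of each site, so after positions 185, 199.
Combined cut positions: 48, 55, 88, 115, 185, 199.
Linear molecule, 6 cuts → 7 fragments:
  1–48 → 48 bp
  49–55 → 7 bp
  56–88 → 33 bp
  89–115 → 27 bp
  116–185 → 70 bp
  186–199 → 14 bp
  200–219 → 20 bp
Sorted largest to smallest: 70, 48, 33, 27, 20, 14, 7 bp.

70, 48, 33, 27, 20, 14, 7 bp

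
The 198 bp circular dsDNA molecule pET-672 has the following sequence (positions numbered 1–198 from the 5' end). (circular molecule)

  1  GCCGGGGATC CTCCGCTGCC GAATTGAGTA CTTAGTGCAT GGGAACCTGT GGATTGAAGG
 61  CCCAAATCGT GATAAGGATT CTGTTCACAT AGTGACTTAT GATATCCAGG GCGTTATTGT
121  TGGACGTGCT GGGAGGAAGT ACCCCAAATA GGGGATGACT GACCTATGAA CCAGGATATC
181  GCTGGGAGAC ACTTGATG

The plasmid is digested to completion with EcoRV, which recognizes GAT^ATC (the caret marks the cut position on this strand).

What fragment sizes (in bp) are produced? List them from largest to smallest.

124, 74 bp

EcoRV sites (GATATC) start at positions 101, 175.
EcoRV cuts after base 3 of each site, so after positions 103, 177.
Circular molecule, 2 cuts → 2 fragments:
  104–177 → 74 bp
  178–198 then 1–103 → 21 + 103 = 124 bp
Sorted largest to smallest: 124, 74 bp.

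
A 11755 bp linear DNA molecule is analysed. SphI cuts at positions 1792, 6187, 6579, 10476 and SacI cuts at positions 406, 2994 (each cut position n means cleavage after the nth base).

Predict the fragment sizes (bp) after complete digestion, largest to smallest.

Combined cut positions (sorted): 406, 1792, 2994, 6187, 6579, 10476.
Linear molecule, 6 cuts → 7 fragments:
  406 − 0 = 406 bp
  1792 − 406 = 1386 bp
  2994 − 1792 = 1202 bp
  6187 − 2994 = 3193 bp
  6579 − 6187 = 392 bp
  10476 − 6579 = 3897 bp
  11755 − 10476 = 1279 bp
Sorted largest to smallest: 3897, 3193, 1386, 1279, 1202, 406, 392 bp.

3897, 3193, 1386, 1279, 1202, 406, 392 bp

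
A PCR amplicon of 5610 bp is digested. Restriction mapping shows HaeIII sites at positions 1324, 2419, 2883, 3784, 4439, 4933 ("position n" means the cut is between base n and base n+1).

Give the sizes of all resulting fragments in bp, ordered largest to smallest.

Linear molecule, 6 cuts → 7 fragments:
  1324 − 0 = 1324 bp
  2419 − 1324 = 1095 bp
  2883 − 2419 = 464 bp
  3784 − 2883 = 901 bp
  4439 − 3784 = 655 bp
  4933 − 4439 = 494 bp
  5610 − 4933 = 677 bp
Sorted largest to smallest: 1324, 1095, 901, 677, 655, 494, 464 bp.

1324, 1095, 901, 677, 655, 494, 464 bp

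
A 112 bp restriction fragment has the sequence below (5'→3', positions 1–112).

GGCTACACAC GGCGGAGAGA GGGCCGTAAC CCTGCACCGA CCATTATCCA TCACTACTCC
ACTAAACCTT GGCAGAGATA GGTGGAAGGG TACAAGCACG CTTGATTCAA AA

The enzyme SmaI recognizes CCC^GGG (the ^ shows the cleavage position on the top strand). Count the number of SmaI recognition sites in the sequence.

0

No occurrence of CCCGGG is present in the sequence.
SmaI does not cut: 0 sites.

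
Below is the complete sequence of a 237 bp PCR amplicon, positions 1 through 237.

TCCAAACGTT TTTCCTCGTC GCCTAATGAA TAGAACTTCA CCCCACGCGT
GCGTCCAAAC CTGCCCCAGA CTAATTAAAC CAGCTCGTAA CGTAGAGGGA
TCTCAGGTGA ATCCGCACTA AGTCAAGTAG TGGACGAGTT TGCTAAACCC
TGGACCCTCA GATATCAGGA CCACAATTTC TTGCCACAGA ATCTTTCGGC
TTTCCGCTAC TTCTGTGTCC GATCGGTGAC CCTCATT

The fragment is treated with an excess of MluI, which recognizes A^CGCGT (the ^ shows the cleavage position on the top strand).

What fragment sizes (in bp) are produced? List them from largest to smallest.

192, 45 bp

The MluI site (ACGCGT) starts at position 45.
MluI cuts after the first base of each site, so after position 45.
Linear molecule, 1 cut → 2 fragments:
  1–45 → 45 bp
  46–237 → 192 bp
Sorted largest to smallest: 192, 45 bp.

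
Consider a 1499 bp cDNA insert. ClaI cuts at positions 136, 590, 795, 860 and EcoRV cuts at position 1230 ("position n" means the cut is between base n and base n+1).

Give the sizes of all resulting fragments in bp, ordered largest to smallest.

454, 370, 269, 205, 136, 65 bp

Combined cut positions (sorted): 136, 590, 795, 860, 1230.
Linear molecule, 5 cuts → 6 fragments:
  136 − 0 = 136 bp
  590 − 136 = 454 bp
  795 − 590 = 205 bp
  860 − 795 = 65 bp
  1230 − 860 = 370 bp
  1499 − 1230 = 269 bp
Sorted largest to smallest: 454, 370, 269, 205, 136, 65 bp.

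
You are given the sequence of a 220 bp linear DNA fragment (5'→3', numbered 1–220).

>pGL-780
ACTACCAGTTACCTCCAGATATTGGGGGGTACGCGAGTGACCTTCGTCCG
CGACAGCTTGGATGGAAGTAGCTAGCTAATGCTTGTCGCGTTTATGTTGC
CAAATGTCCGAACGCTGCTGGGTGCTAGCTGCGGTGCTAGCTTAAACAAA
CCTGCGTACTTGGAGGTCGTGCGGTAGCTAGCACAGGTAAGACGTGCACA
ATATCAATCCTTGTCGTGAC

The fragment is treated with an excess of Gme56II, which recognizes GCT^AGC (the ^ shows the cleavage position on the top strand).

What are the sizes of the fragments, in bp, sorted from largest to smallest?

73, 53, 41, 41, 12 bp

Gme56II sites (GCTAGC) start at positions 71, 124, 136, 177.
Gme56II cuts after base 3 of each site, so after positions 73, 126, 138, 179.
Linear molecule, 4 cuts → 5 fragments:
  1–73 → 73 bp
  74–126 → 53 bp
  127–138 → 12 bp
  139–179 → 41 bp
  180–220 → 41 bp
Sorted largest to smallest: 73, 53, 41, 41, 12 bp.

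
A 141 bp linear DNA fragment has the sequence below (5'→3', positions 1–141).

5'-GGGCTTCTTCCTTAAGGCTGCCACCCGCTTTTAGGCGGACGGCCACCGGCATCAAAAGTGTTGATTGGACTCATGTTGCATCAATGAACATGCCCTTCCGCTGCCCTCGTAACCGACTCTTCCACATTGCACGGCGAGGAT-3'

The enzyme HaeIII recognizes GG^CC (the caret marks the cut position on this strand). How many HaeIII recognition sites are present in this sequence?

1

GGCC occurs starting at position 41.
HaeIII cuts at 1 site.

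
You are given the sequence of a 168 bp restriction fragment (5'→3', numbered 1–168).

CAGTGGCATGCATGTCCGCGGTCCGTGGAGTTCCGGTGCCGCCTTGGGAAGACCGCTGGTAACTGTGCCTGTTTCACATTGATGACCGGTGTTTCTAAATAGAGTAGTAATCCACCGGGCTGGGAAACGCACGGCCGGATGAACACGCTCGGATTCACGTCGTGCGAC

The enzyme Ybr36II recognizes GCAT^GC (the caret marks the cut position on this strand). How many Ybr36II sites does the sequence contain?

GCATGC occurs starting at position 6.
Ybr36II cuts at 1 site.

1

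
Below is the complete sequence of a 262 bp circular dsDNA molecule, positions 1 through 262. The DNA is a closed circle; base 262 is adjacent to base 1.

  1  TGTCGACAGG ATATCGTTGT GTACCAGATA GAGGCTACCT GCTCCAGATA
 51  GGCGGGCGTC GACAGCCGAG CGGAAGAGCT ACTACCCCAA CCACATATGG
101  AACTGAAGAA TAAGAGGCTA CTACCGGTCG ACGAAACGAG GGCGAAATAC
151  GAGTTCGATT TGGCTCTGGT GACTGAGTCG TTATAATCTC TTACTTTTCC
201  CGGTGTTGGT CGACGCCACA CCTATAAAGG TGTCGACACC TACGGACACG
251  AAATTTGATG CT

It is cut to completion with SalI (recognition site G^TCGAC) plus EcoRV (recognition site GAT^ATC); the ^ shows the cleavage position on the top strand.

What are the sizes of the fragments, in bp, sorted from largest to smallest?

82, 69, 46, 32, 23, 10 bp

SalI sites (GTCGAC) start at positions 2, 58, 127, 209, 232.
SalI cuts after the first base of each site, so after positions 2, 58, 127, 209, 232.
The EcoRV site (GATATC) starts at position 10.
EcoRV cuts after base 3 of each site, so after position 12.
Combined cut positions: 2, 12, 58, 127, 209, 232.
Circular molecule, 6 cuts → 6 fragments:
  3–12 → 10 bp
  13–58 → 46 bp
  59–127 → 69 bp
  128–209 → 82 bp
  210–232 → 23 bp
  233–262 then 1–2 → 30 + 2 = 32 bp
Sorted largest to smallest: 82, 69, 46, 32, 23, 10 bp.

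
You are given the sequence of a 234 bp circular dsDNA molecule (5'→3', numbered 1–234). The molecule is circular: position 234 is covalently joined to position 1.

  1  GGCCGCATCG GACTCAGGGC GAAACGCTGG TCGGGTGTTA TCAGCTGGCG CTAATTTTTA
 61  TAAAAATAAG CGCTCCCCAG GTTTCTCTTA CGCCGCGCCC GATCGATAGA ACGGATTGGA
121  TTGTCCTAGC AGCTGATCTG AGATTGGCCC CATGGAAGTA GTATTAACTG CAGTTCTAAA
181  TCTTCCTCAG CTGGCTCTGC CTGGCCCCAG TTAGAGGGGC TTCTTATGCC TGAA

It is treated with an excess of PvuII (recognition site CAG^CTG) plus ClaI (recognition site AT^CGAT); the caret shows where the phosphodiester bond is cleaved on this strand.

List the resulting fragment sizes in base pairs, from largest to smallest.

88, 59, 58, 29 bp

PvuII sites (CAGCTG) start at positions 42, 130, 188.
PvuII cuts after base 3 of each site, so after positions 44, 132, 190.
The ClaI site (ATCGAT) starts at position 102.
ClaI cuts after base 2 of each site, so after position 103.
Combined cut positions: 44, 103, 132, 190.
Circular molecule, 4 cuts → 4 fragments:
  45–103 → 59 bp
  104–132 → 29 bp
  133–190 → 58 bp
  191–234 then 1–44 → 44 + 44 = 88 bp
Sorted largest to smallest: 88, 59, 58, 29 bp.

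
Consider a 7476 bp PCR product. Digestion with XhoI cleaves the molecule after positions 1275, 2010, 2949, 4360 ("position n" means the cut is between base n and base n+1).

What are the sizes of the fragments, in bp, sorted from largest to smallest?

Linear molecule, 4 cuts → 5 fragments:
  1275 − 0 = 1275 bp
  2010 − 1275 = 735 bp
  2949 − 2010 = 939 bp
  4360 − 2949 = 1411 bp
  7476 − 4360 = 3116 bp
Sorted largest to smallest: 3116, 1411, 1275, 939, 735 bp.

3116, 1411, 1275, 939, 735 bp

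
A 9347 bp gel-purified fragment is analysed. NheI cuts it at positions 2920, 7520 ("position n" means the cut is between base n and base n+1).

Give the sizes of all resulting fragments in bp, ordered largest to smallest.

Linear molecule, 2 cuts → 3 fragments:
  2920 − 0 = 2920 bp
  7520 − 2920 = 4600 bp
  9347 − 7520 = 1827 bp
Sorted largest to smallest: 4600, 2920, 1827 bp.

4600, 2920, 1827 bp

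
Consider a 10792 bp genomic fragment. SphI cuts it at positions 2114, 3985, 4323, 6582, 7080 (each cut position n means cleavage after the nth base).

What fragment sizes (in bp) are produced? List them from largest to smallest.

Linear molecule, 5 cuts → 6 fragments:
  2114 − 0 = 2114 bp
  3985 − 2114 = 1871 bp
  4323 − 3985 = 338 bp
  6582 − 4323 = 2259 bp
  7080 − 6582 = 498 bp
  10792 − 7080 = 3712 bp
Sorted largest to smallest: 3712, 2259, 2114, 1871, 498, 338 bp.

3712, 2259, 2114, 1871, 498, 338 bp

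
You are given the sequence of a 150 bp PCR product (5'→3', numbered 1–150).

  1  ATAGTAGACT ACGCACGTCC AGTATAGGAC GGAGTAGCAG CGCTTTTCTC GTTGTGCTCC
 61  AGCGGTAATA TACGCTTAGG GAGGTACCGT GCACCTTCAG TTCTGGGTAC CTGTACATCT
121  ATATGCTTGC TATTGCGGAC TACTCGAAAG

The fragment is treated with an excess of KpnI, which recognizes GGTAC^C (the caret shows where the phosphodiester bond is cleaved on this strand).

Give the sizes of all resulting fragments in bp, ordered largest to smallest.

KpnI sites (GGTACC) start at positions 83, 106.
KpnI cuts after base 5 of each site (before the last base), so after positions 87, 110.
Linear molecule, 2 cuts → 3 fragments:
  1–87 → 87 bp
  88–110 → 23 bp
  111–150 → 40 bp
Sorted largest to smallest: 87, 40, 23 bp.

87, 40, 23 bp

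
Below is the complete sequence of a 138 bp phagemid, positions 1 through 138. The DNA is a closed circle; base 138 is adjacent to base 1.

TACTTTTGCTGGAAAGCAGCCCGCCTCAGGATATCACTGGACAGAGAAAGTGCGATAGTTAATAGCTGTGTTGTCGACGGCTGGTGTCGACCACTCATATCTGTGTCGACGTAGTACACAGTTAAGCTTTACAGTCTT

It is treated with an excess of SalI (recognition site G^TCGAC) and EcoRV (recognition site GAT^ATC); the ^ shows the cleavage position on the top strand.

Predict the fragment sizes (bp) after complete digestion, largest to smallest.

65, 41, 19, 13 bp

SalI sites (GTCGAC) start at positions 73, 86, 105.
SalI cuts after the first base of each site, so after positions 73, 86, 105.
The EcoRV site (GATATC) starts at position 30.
EcoRV cuts after base 3 of each site, so after position 32.
Combined cut positions: 32, 73, 86, 105.
Circular molecule, 4 cuts → 4 fragments:
  33–73 → 41 bp
  74–86 → 13 bp
  87–105 → 19 bp
  106–138 then 1–32 → 33 + 32 = 65 bp
Sorted largest to smallest: 65, 41, 19, 13 bp.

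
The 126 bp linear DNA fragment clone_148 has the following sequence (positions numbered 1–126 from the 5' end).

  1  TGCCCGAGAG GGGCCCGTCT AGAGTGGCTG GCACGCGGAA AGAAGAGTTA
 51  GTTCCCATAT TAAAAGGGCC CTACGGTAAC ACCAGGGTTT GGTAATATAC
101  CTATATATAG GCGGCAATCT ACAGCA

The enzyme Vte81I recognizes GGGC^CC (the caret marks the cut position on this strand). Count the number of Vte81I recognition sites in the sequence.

2

GGGCCC occurs starting at positions 11, 66.
Vte81I cuts at 2 sites.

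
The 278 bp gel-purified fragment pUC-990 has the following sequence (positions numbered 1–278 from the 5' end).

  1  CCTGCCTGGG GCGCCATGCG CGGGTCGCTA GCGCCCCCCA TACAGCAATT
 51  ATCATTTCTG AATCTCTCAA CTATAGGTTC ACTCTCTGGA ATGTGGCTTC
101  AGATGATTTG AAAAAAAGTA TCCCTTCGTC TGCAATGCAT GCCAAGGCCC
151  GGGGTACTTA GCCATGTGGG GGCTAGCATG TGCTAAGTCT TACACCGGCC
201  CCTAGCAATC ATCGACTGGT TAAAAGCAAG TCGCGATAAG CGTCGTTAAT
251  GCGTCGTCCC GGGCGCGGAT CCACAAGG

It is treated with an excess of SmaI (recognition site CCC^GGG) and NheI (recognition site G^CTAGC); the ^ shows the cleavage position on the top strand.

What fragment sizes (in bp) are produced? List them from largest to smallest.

SmaI sites (CCCGGG) start at positions 148, 258.
SmaI cuts after base 3 of each site, so after positions 150, 260.
NheI sites (GCTAGC) start at positions 27, 172.
NheI cuts after the first base of each site, so after positions 27, 172.
Combined cut positions: 27, 150, 172, 260.
Linear molecule, 4 cuts → 5 fragments:
  1–27 → 27 bp
  28–150 → 123 bp
  151–172 → 22 bp
  173–260 → 88 bp
  261–278 → 18 bp
Sorted largest to smallest: 123, 88, 27, 22, 18 bp.

123, 88, 27, 22, 18 bp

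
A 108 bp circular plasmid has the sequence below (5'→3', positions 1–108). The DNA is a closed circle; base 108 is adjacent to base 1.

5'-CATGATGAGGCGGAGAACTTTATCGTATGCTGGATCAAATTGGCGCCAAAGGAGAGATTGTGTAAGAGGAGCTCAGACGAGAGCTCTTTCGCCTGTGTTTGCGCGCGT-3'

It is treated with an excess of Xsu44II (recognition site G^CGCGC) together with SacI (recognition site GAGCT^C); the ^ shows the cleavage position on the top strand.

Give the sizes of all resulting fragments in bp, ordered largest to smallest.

80, 16, 12 bp

The Xsu44II site (GCGCGC) starts at position 101.
Xsu44II cuts after the first base of each site, so after position 101.
SacI sites (GAGCTC) start at positions 69, 81.
SacI cuts after base 5 of each site (before the last base), so after positions 73, 85.
Combined cut positions: 73, 85, 101.
Circular molecule, 3 cuts → 3 fragments:
  74–85 → 12 bp
  86–101 → 16 bp
  102–108 then 1–73 → 7 + 73 = 80 bp
Sorted largest to smallest: 80, 16, 12 bp.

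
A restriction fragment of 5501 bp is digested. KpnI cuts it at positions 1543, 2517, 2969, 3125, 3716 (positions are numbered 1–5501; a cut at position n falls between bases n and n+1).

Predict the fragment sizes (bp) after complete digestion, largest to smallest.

1785, 1543, 974, 591, 452, 156 bp

Linear molecule, 5 cuts → 6 fragments:
  1543 − 0 = 1543 bp
  2517 − 1543 = 974 bp
  2969 − 2517 = 452 bp
  3125 − 2969 = 156 bp
  3716 − 3125 = 591 bp
  5501 − 3716 = 1785 bp
Sorted largest to smallest: 1785, 1543, 974, 591, 452, 156 bp.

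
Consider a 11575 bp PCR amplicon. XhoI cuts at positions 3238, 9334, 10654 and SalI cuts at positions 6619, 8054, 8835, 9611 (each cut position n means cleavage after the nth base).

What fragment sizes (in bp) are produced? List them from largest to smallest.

Combined cut positions (sorted): 3238, 6619, 8054, 8835, 9334, 9611, 10654.
Linear molecule, 7 cuts → 8 fragments:
  3238 − 0 = 3238 bp
  6619 − 3238 = 3381 bp
  8054 − 6619 = 1435 bp
  8835 − 8054 = 781 bp
  9334 − 8835 = 499 bp
  9611 − 9334 = 277 bp
  10654 − 9611 = 1043 bp
  11575 − 10654 = 921 bp
Sorted largest to smallest: 3381, 3238, 1435, 1043, 921, 781, 499, 277 bp.

3381, 3238, 1435, 1043, 921, 781, 499, 277 bp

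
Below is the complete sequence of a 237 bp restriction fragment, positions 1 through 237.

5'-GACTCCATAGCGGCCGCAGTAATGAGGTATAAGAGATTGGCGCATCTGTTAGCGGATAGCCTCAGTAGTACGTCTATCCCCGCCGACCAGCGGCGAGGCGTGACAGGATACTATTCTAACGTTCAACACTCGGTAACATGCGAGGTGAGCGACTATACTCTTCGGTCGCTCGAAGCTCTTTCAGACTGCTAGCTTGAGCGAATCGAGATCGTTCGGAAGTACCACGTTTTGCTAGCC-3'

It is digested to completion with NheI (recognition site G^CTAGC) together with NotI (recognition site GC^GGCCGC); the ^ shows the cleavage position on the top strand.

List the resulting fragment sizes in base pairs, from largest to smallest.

NheI sites (GCTAGC) start at positions 188, 231.
NheI cuts after the first base of each site, so after positions 188, 231.
The NotI site (GCGGCCGC) starts at position 10.
NotI cuts after base 2 of each site, so after position 11.
Combined cut positions: 11, 188, 231.
Linear molecule, 3 cuts → 4 fragments:
  1–11 → 11 bp
  12–188 → 177 bp
  189–231 → 43 bp
  232–237 → 6 bp
Sorted largest to smallest: 177, 43, 11, 6 bp.

177, 43, 11, 6 bp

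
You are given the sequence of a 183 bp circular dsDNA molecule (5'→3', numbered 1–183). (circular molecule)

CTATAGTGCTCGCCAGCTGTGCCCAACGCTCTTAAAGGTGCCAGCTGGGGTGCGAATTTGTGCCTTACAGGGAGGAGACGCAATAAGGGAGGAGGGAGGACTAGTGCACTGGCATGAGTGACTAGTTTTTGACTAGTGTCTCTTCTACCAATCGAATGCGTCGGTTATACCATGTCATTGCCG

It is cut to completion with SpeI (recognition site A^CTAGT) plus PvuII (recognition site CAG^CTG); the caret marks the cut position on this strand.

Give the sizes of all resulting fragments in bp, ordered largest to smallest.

67, 56, 28, 21, 11 bp

SpeI sites (ACTAGT) start at positions 100, 121, 132.
SpeI cuts after the first base of each site, so after positions 100, 121, 132.
PvuII sites (CAGCTG) start at positions 14, 42.
PvuII cuts after base 3 of each site, so after positions 16, 44.
Combined cut positions: 16, 44, 100, 121, 132.
Circular molecule, 5 cuts → 5 fragments:
  17–44 → 28 bp
  45–100 → 56 bp
  101–121 → 21 bp
  122–132 → 11 bp
  133–183 then 1–16 → 51 + 16 = 67 bp
Sorted largest to smallest: 67, 56, 28, 21, 11 bp.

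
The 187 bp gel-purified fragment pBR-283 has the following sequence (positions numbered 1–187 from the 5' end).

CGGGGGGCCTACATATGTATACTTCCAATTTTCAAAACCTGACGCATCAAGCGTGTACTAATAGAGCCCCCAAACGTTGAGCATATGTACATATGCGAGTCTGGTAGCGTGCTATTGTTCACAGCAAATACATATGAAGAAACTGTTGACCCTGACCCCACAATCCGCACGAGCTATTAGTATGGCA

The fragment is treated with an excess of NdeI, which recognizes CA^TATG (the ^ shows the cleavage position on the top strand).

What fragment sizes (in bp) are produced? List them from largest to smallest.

NdeI sites (CATATG) start at positions 12, 82, 90, 131.
NdeI cuts after base 2 of each site, so after positions 13, 83, 91, 132.
Linear molecule, 4 cuts → 5 fragments:
  1–13 → 13 bp
  14–83 → 70 bp
  84–91 → 8 bp
  92–132 → 41 bp
  133–187 → 55 bp
Sorted largest to smallest: 70, 55, 41, 13, 8 bp.

70, 55, 41, 13, 8 bp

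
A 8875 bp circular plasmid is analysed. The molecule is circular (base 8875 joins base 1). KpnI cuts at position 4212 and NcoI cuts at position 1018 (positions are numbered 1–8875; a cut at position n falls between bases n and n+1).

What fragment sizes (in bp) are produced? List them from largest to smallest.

Combined cut positions (sorted): 1018, 4212.
Circular molecule, 2 cuts → 2 fragments:
  4212 − 1018 = 3194 bp
  wrap: 8875 − 4212 + 1018 = 5681 bp
Sorted largest to smallest: 5681, 3194 bp.

5681, 3194 bp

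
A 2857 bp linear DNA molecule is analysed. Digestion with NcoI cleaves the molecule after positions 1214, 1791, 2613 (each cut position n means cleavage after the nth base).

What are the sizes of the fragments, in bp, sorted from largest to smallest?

1214, 822, 577, 244 bp

Linear molecule, 3 cuts → 4 fragments:
  1214 − 0 = 1214 bp
  1791 − 1214 = 577 bp
  2613 − 1791 = 822 bp
  2857 − 2613 = 244 bp
Sorted largest to smallest: 1214, 822, 577, 244 bp.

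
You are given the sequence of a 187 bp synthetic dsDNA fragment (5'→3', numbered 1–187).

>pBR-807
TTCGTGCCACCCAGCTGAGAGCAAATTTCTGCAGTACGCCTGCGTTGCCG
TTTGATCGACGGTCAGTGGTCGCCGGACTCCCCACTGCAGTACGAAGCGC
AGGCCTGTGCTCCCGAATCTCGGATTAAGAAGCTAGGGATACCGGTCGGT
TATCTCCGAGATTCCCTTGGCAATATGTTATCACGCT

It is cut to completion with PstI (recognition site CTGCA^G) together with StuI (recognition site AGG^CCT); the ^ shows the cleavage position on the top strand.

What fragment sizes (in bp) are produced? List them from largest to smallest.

84, 56, 33, 14 bp

PstI sites (CTGCAG) start at positions 29, 85.
PstI cuts after base 5 of each site (before the last base), so after positions 33, 89.
The StuI site (AGGCCT) starts at position 101.
StuI cuts after base 3 of each site, so after position 103.
Combined cut positions: 33, 89, 103.
Linear molecule, 3 cuts → 4 fragments:
  1–33 → 33 bp
  34–89 → 56 bp
  90–103 → 14 bp
  104–187 → 84 bp
Sorted largest to smallest: 84, 56, 33, 14 bp.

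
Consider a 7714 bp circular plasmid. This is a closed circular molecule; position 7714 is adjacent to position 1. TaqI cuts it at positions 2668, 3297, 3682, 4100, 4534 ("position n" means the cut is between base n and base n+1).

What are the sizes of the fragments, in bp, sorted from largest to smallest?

5848, 629, 434, 418, 385 bp

Circular molecule, 5 cuts → 5 fragments:
  3297 − 2668 = 629 bp
  3682 − 3297 = 385 bp
  4100 − 3682 = 418 bp
  4534 − 4100 = 434 bp
  wrap: 7714 − 4534 + 2668 = 5848 bp
Sorted largest to smallest: 5848, 629, 434, 418, 385 bp.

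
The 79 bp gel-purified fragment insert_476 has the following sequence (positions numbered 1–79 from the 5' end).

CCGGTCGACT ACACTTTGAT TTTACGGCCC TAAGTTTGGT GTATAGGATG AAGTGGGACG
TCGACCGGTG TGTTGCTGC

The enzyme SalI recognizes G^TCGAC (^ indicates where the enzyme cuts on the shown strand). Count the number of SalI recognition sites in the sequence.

2

GTCGAC occurs starting at positions 4, 60.
SalI cuts at 2 sites.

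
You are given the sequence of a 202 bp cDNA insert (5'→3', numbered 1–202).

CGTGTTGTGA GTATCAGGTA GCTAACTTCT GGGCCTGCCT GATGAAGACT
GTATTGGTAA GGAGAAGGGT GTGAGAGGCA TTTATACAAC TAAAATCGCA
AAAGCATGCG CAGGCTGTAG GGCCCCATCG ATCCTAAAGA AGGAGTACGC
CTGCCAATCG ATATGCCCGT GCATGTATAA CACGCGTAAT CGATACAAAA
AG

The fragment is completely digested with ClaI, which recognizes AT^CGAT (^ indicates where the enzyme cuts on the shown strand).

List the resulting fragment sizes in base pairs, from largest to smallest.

128, 32, 30, 12 bp

ClaI sites (ATCGAT) start at positions 127, 157, 189.
ClaI cuts after base 2 of each site, so after positions 128, 158, 190.
Linear molecule, 3 cuts → 4 fragments:
  1–128 → 128 bp
  129–158 → 30 bp
  159–190 → 32 bp
  191–202 → 12 bp
Sorted largest to smallest: 128, 32, 30, 12 bp.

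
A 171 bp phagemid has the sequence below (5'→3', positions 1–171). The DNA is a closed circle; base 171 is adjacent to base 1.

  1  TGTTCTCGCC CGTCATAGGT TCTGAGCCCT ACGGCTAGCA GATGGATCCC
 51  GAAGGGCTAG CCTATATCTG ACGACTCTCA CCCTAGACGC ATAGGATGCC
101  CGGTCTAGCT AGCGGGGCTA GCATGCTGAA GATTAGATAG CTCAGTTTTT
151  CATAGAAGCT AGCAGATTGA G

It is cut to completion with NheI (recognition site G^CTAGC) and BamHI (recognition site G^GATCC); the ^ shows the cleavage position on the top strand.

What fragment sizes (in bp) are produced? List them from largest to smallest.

NheI sites (GCTAGC) start at positions 34, 56, 108, 117, 158.
NheI cuts after the first base of each site, so after positions 34, 56, 108, 117, 158.
The BamHI site (GGATCC) starts at position 44.
BamHI cuts after the first base of each site, so after position 44.
Combined cut positions: 34, 44, 56, 108, 117, 158.
Circular molecule, 6 cuts → 6 fragments:
  35–44 → 10 bp
  45–56 → 12 bp
  57–108 → 52 bp
  109–117 → 9 bp
  118–158 → 41 bp
  159–171 then 1–34 → 13 + 34 = 47 bp
Sorted largest to smallest: 52, 47, 41, 12, 10, 9 bp.

52, 47, 41, 12, 10, 9 bp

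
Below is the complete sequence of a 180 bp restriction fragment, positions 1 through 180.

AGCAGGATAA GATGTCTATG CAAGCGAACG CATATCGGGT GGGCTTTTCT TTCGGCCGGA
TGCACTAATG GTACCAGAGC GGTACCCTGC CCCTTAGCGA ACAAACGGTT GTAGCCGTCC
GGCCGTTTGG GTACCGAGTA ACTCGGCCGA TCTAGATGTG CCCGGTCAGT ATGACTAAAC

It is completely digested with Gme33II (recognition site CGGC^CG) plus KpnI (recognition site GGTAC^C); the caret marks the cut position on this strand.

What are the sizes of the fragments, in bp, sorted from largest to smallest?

Gme33II sites (CGGCCG) start at positions 53, 120, 144.
Gme33II cuts after base 4 of each site, so after positions 56, 123, 147.
KpnI sites (GGTACC) start at positions 70, 81, 130.
KpnI cuts after base 5 of each site (before the last base), so after positions 74, 85, 134.
Combined cut positions: 56, 74, 85, 123, 134, 147.
Linear molecule, 6 cuts → 7 fragments:
  1–56 → 56 bp
  57–74 → 18 bp
  75–85 → 11 bp
  86–123 → 38 bp
  124–134 → 11 bp
  135–147 → 13 bp
  148–180 → 33 bp
Sorted largest to smallest: 56, 38, 33, 18, 13, 11, 11 bp.

56, 38, 33, 18, 13, 11, 11 bp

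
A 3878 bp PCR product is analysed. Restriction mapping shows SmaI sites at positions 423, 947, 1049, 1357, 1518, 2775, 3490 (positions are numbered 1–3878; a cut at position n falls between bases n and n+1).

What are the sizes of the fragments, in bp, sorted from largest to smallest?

Linear molecule, 7 cuts → 8 fragments:
  423 − 0 = 423 bp
  947 − 423 = 524 bp
  1049 − 947 = 102 bp
  1357 − 1049 = 308 bp
  1518 − 1357 = 161 bp
  2775 − 1518 = 1257 bp
  3490 − 2775 = 715 bp
  3878 − 3490 = 388 bp
Sorted largest to smallest: 1257, 715, 524, 423, 388, 308, 161, 102 bp.

1257, 715, 524, 423, 388, 308, 161, 102 bp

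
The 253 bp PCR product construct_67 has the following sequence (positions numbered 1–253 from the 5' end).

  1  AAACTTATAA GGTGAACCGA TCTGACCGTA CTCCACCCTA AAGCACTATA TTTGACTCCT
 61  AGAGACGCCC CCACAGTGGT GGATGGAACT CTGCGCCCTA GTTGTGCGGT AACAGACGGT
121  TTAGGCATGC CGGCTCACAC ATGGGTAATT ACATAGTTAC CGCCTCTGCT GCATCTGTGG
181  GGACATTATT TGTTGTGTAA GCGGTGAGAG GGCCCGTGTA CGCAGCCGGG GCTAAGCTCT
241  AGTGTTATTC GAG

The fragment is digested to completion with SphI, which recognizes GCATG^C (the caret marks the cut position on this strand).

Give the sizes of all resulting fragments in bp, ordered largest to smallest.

129, 124 bp

The SphI site (GCATGC) starts at position 125.
SphI cuts after base 5 of each site (before the last base), so after position 129.
Linear molecule, 1 cut → 2 fragments:
  1–129 → 129 bp
  130–253 → 124 bp
Sorted largest to smallest: 129, 124 bp.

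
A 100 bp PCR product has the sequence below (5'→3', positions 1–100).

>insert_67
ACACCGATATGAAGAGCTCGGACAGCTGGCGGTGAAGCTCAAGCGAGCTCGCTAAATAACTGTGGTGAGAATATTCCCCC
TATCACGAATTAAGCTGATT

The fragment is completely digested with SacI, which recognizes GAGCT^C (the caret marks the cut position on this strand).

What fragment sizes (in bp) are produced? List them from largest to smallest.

51, 31, 18 bp

SacI sites (GAGCTC) start at positions 14, 45.
SacI cuts after base 5 of each site (before the last base), so after positions 18, 49.
Linear molecule, 2 cuts → 3 fragments:
  1–18 → 18 bp
  19–49 → 31 bp
  50–100 → 51 bp
Sorted largest to smallest: 51, 31, 18 bp.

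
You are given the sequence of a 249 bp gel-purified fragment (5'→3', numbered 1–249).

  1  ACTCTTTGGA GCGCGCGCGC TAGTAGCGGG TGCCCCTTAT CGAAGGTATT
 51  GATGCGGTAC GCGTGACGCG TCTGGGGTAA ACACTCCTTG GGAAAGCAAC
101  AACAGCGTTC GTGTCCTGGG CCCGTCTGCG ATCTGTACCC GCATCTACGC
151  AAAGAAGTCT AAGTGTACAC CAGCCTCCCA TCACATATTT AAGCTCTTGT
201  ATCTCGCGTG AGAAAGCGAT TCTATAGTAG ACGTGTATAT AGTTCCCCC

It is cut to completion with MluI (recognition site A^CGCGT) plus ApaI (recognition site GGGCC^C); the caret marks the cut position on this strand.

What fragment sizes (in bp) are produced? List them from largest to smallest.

127, 59, 56, 7 bp

MluI sites (ACGCGT) start at positions 59, 66.
MluI cuts after the first base of each site, so after positions 59, 66.
The ApaI site (GGGCCC) starts at position 118.
ApaI cuts after base 5 of each site (before the last base), so after position 122.
Combined cut positions: 59, 66, 122.
Linear molecule, 3 cuts → 4 fragments:
  1–59 → 59 bp
  60–66 → 7 bp
  67–122 → 56 bp
  123–249 → 127 bp
Sorted largest to smallest: 127, 59, 56, 7 bp.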